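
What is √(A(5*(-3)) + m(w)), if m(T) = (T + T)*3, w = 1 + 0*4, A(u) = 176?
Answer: √182 ≈ 13.491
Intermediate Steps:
w = 1 (w = 1 + 0 = 1)
m(T) = 6*T (m(T) = (2*T)*3 = 6*T)
√(A(5*(-3)) + m(w)) = √(176 + 6*1) = √(176 + 6) = √182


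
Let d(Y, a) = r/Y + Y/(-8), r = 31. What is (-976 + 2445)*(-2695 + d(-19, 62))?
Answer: -601595163/152 ≈ -3.9579e+6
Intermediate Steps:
d(Y, a) = 31/Y - Y/8 (d(Y, a) = 31/Y + Y/(-8) = 31/Y + Y*(-1/8) = 31/Y - Y/8)
(-976 + 2445)*(-2695 + d(-19, 62)) = (-976 + 2445)*(-2695 + (31/(-19) - 1/8*(-19))) = 1469*(-2695 + (31*(-1/19) + 19/8)) = 1469*(-2695 + (-31/19 + 19/8)) = 1469*(-2695 + 113/152) = 1469*(-409527/152) = -601595163/152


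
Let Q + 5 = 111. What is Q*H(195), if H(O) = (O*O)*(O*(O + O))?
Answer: 306530932500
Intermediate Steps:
Q = 106 (Q = -5 + 111 = 106)
H(O) = 2*O⁴ (H(O) = O²*(O*(2*O)) = O²*(2*O²) = 2*O⁴)
Q*H(195) = 106*(2*195⁴) = 106*(2*1445900625) = 106*2891801250 = 306530932500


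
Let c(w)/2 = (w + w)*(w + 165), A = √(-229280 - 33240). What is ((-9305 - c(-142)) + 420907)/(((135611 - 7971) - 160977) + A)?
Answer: -14157090442/1111618089 - 849332*I*√65630/1111618089 ≈ -12.736 - 0.19574*I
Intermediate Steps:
A = 2*I*√65630 (A = √(-262520) = 2*I*√65630 ≈ 512.37*I)
c(w) = 4*w*(165 + w) (c(w) = 2*((w + w)*(w + 165)) = 2*((2*w)*(165 + w)) = 2*(2*w*(165 + w)) = 4*w*(165 + w))
((-9305 - c(-142)) + 420907)/(((135611 - 7971) - 160977) + A) = ((-9305 - 4*(-142)*(165 - 142)) + 420907)/(((135611 - 7971) - 160977) + 2*I*√65630) = ((-9305 - 4*(-142)*23) + 420907)/((127640 - 160977) + 2*I*√65630) = ((-9305 - 1*(-13064)) + 420907)/(-33337 + 2*I*√65630) = ((-9305 + 13064) + 420907)/(-33337 + 2*I*√65630) = (3759 + 420907)/(-33337 + 2*I*√65630) = 424666/(-33337 + 2*I*√65630)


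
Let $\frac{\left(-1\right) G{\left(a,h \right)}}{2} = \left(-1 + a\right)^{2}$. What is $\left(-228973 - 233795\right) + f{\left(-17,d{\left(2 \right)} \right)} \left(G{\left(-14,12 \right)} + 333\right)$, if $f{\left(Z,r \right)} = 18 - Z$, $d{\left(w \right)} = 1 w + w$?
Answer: $-466863$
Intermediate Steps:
$d{\left(w \right)} = 2 w$ ($d{\left(w \right)} = w + w = 2 w$)
$G{\left(a,h \right)} = - 2 \left(-1 + a\right)^{2}$
$\left(-228973 - 233795\right) + f{\left(-17,d{\left(2 \right)} \right)} \left(G{\left(-14,12 \right)} + 333\right) = \left(-228973 - 233795\right) + \left(18 - -17\right) \left(- 2 \left(-1 - 14\right)^{2} + 333\right) = -462768 + \left(18 + 17\right) \left(- 2 \left(-15\right)^{2} + 333\right) = -462768 + 35 \left(\left(-2\right) 225 + 333\right) = -462768 + 35 \left(-450 + 333\right) = -462768 + 35 \left(-117\right) = -462768 - 4095 = -466863$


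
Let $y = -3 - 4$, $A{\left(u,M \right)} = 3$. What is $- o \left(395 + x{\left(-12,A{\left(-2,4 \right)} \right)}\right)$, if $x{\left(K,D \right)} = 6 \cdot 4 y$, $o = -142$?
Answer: $32234$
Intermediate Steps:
$y = -7$
$x{\left(K,D \right)} = -168$ ($x{\left(K,D \right)} = 6 \cdot 4 \left(-7\right) = 24 \left(-7\right) = -168$)
$- o \left(395 + x{\left(-12,A{\left(-2,4 \right)} \right)}\right) = - \left(-142\right) \left(395 - 168\right) = - \left(-142\right) 227 = \left(-1\right) \left(-32234\right) = 32234$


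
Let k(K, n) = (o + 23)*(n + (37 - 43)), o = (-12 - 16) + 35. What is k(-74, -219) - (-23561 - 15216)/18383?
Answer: -124046473/18383 ≈ -6747.9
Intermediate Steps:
o = 7 (o = -28 + 35 = 7)
k(K, n) = -180 + 30*n (k(K, n) = (7 + 23)*(n + (37 - 43)) = 30*(n - 6) = 30*(-6 + n) = -180 + 30*n)
k(-74, -219) - (-23561 - 15216)/18383 = (-180 + 30*(-219)) - (-23561 - 15216)/18383 = (-180 - 6570) - (-38777)/18383 = -6750 - 1*(-38777/18383) = -6750 + 38777/18383 = -124046473/18383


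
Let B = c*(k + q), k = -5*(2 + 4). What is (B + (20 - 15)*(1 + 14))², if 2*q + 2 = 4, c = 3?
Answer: 144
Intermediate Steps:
k = -30 (k = -5*6 = -30)
q = 1 (q = -1 + (½)*4 = -1 + 2 = 1)
B = -87 (B = 3*(-30 + 1) = 3*(-29) = -87)
(B + (20 - 15)*(1 + 14))² = (-87 + (20 - 15)*(1 + 14))² = (-87 + 5*15)² = (-87 + 75)² = (-12)² = 144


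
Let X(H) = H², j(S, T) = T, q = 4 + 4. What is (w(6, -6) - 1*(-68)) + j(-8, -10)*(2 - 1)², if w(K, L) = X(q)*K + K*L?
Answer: 406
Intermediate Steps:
q = 8
w(K, L) = 64*K + K*L (w(K, L) = 8²*K + K*L = 64*K + K*L)
(w(6, -6) - 1*(-68)) + j(-8, -10)*(2 - 1)² = (6*(64 - 6) - 1*(-68)) - 10*(2 - 1)² = (6*58 + 68) - 10*1² = (348 + 68) - 10*1 = 416 - 10 = 406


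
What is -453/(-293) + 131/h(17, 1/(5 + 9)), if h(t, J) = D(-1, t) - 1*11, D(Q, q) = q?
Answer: 41101/1758 ≈ 23.379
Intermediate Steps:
h(t, J) = -11 + t (h(t, J) = t - 1*11 = t - 11 = -11 + t)
-453/(-293) + 131/h(17, 1/(5 + 9)) = -453/(-293) + 131/(-11 + 17) = -453*(-1/293) + 131/6 = 453/293 + 131*(⅙) = 453/293 + 131/6 = 41101/1758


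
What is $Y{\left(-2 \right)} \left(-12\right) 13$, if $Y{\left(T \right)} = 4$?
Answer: $-624$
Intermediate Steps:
$Y{\left(-2 \right)} \left(-12\right) 13 = 4 \left(-12\right) 13 = \left(-48\right) 13 = -624$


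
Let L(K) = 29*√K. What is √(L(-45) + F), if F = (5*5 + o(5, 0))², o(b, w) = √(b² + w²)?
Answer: √(900 + 87*I*√5) ≈ 30.173 + 3.2237*I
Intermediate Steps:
F = 900 (F = (5*5 + √(5² + 0²))² = (25 + √(25 + 0))² = (25 + √25)² = (25 + 5)² = 30² = 900)
√(L(-45) + F) = √(29*√(-45) + 900) = √(29*(3*I*√5) + 900) = √(87*I*√5 + 900) = √(900 + 87*I*√5)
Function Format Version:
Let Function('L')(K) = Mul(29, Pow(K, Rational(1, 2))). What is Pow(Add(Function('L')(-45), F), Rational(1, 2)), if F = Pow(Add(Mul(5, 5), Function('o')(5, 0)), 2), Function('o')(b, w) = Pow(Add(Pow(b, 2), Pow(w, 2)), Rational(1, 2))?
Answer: Pow(Add(900, Mul(87, I, Pow(5, Rational(1, 2)))), Rational(1, 2)) ≈ Add(30.173, Mul(3.2237, I))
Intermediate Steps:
F = 900 (F = Pow(Add(Mul(5, 5), Pow(Add(Pow(5, 2), Pow(0, 2)), Rational(1, 2))), 2) = Pow(Add(25, Pow(Add(25, 0), Rational(1, 2))), 2) = Pow(Add(25, Pow(25, Rational(1, 2))), 2) = Pow(Add(25, 5), 2) = Pow(30, 2) = 900)
Pow(Add(Function('L')(-45), F), Rational(1, 2)) = Pow(Add(Mul(29, Pow(-45, Rational(1, 2))), 900), Rational(1, 2)) = Pow(Add(Mul(29, Mul(3, I, Pow(5, Rational(1, 2)))), 900), Rational(1, 2)) = Pow(Add(Mul(87, I, Pow(5, Rational(1, 2))), 900), Rational(1, 2)) = Pow(Add(900, Mul(87, I, Pow(5, Rational(1, 2)))), Rational(1, 2))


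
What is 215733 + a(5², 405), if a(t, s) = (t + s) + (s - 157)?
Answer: 216411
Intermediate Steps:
a(t, s) = -157 + t + 2*s (a(t, s) = (s + t) + (-157 + s) = -157 + t + 2*s)
215733 + a(5², 405) = 215733 + (-157 + 5² + 2*405) = 215733 + (-157 + 25 + 810) = 215733 + 678 = 216411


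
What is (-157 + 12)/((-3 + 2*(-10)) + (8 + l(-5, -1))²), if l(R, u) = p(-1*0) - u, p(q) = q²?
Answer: -5/2 ≈ -2.5000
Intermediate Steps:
l(R, u) = -u (l(R, u) = (-1*0)² - u = 0² - u = 0 - u = -u)
(-157 + 12)/((-3 + 2*(-10)) + (8 + l(-5, -1))²) = (-157 + 12)/((-3 + 2*(-10)) + (8 - 1*(-1))²) = -145/((-3 - 20) + (8 + 1)²) = -145/(-23 + 9²) = -145/(-23 + 81) = -145/58 = -145*1/58 = -5/2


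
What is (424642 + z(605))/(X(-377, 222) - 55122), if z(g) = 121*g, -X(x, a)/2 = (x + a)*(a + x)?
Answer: -497847/103172 ≈ -4.8254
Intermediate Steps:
X(x, a) = -2*(a + x)² (X(x, a) = -2*(x + a)*(a + x) = -2*(a + x)*(a + x) = -2*(a + x)²)
(424642 + z(605))/(X(-377, 222) - 55122) = (424642 + 121*605)/(-2*(222 - 377)² - 55122) = (424642 + 73205)/(-2*(-155)² - 55122) = 497847/(-2*24025 - 55122) = 497847/(-48050 - 55122) = 497847/(-103172) = 497847*(-1/103172) = -497847/103172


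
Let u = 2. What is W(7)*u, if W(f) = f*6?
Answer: 84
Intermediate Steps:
W(f) = 6*f
W(7)*u = (6*7)*2 = 42*2 = 84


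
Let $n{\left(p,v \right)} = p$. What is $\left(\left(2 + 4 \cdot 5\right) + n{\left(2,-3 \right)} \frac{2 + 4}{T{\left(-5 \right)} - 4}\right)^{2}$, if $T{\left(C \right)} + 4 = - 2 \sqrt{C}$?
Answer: $\frac{8 \left(- 538 i + 451 \sqrt{5}\right)}{- 11 i + 8 \sqrt{5}} \approx 434.61 + 26.65 i$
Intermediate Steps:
$T{\left(C \right)} = -4 - 2 \sqrt{C}$
$\left(\left(2 + 4 \cdot 5\right) + n{\left(2,-3 \right)} \frac{2 + 4}{T{\left(-5 \right)} - 4}\right)^{2} = \left(\left(2 + 4 \cdot 5\right) + 2 \frac{2 + 4}{\left(-4 - 2 \sqrt{-5}\right) - 4}\right)^{2} = \left(\left(2 + 20\right) + 2 \frac{6}{\left(-4 - 2 i \sqrt{5}\right) - 4}\right)^{2} = \left(22 + 2 \frac{6}{\left(-4 - 2 i \sqrt{5}\right) - 4}\right)^{2} = \left(22 + 2 \frac{6}{-8 - 2 i \sqrt{5}}\right)^{2} = \left(22 + \frac{12}{-8 - 2 i \sqrt{5}}\right)^{2}$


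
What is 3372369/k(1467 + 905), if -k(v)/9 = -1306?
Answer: 1124123/3918 ≈ 286.91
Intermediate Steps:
k(v) = 11754 (k(v) = -9*(-1306) = 11754)
3372369/k(1467 + 905) = 3372369/11754 = 3372369*(1/11754) = 1124123/3918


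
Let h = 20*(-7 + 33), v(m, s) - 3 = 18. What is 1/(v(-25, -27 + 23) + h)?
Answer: 1/541 ≈ 0.0018484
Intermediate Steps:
v(m, s) = 21 (v(m, s) = 3 + 18 = 21)
h = 520 (h = 20*26 = 520)
1/(v(-25, -27 + 23) + h) = 1/(21 + 520) = 1/541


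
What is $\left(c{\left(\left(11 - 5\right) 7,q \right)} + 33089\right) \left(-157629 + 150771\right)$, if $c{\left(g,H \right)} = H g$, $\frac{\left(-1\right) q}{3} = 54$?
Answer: $-180262530$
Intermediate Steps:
$q = -162$ ($q = \left(-3\right) 54 = -162$)
$\left(c{\left(\left(11 - 5\right) 7,q \right)} + 33089\right) \left(-157629 + 150771\right) = \left(- 162 \left(11 - 5\right) 7 + 33089\right) \left(-157629 + 150771\right) = \left(- 162 \cdot 6 \cdot 7 + 33089\right) \left(-6858\right) = \left(\left(-162\right) 42 + 33089\right) \left(-6858\right) = \left(-6804 + 33089\right) \left(-6858\right) = 26285 \left(-6858\right) = -180262530$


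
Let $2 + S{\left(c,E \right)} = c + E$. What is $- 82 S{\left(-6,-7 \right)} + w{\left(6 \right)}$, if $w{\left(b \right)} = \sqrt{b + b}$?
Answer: $1230 + 2 \sqrt{3} \approx 1233.5$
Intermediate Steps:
$S{\left(c,E \right)} = -2 + E + c$ ($S{\left(c,E \right)} = -2 + \left(c + E\right) = -2 + \left(E + c\right) = -2 + E + c$)
$w{\left(b \right)} = \sqrt{2} \sqrt{b}$ ($w{\left(b \right)} = \sqrt{2 b} = \sqrt{2} \sqrt{b}$)
$- 82 S{\left(-6,-7 \right)} + w{\left(6 \right)} = - 82 \left(-2 - 7 - 6\right) + \sqrt{2} \sqrt{6} = \left(-82\right) \left(-15\right) + 2 \sqrt{3} = 1230 + 2 \sqrt{3}$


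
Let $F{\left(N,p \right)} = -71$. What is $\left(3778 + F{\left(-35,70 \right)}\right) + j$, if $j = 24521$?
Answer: $28228$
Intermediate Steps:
$\left(3778 + F{\left(-35,70 \right)}\right) + j = \left(3778 - 71\right) + 24521 = 3707 + 24521 = 28228$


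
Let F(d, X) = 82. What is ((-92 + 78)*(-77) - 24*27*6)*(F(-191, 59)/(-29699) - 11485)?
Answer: 958471602570/29699 ≈ 3.2273e+7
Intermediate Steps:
((-92 + 78)*(-77) - 24*27*6)*(F(-191, 59)/(-29699) - 11485) = ((-92 + 78)*(-77) - 24*27*6)*(82/(-29699) - 11485) = (-14*(-77) - 648*6)*(82*(-1/29699) - 11485) = (1078 - 3888)*(-82/29699 - 11485) = -2810*(-341093097/29699) = 958471602570/29699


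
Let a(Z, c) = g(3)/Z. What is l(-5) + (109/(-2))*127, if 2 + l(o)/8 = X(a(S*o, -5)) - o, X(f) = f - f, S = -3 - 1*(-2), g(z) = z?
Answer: -13795/2 ≈ -6897.5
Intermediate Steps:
S = -1 (S = -3 + 2 = -1)
a(Z, c) = 3/Z
X(f) = 0
l(o) = -16 - 8*o (l(o) = -16 + 8*(0 - o) = -16 + 8*(-o) = -16 - 8*o)
l(-5) + (109/(-2))*127 = (-16 - 8*(-5)) + (109/(-2))*127 = (-16 + 40) + (109*(-½))*127 = 24 - 109/2*127 = 24 - 13843/2 = -13795/2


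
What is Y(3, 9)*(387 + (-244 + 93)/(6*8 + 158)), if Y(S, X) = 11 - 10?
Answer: 79571/206 ≈ 386.27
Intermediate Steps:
Y(S, X) = 1
Y(3, 9)*(387 + (-244 + 93)/(6*8 + 158)) = 1*(387 + (-244 + 93)/(6*8 + 158)) = 1*(387 - 151/(48 + 158)) = 1*(387 - 151/206) = 1*(79571/206) = 79571/206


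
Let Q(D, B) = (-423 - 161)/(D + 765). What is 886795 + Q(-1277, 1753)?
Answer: 56754953/64 ≈ 8.8680e+5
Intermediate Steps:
Q(D, B) = -584/(765 + D)
886795 + Q(-1277, 1753) = 886795 - 584/(765 - 1277) = 886795 - 584/(-512) = 886795 - 584*(-1/512) = 886795 + 73/64 = 56754953/64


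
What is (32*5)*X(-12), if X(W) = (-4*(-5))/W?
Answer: -800/3 ≈ -266.67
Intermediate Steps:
X(W) = 20/W
(32*5)*X(-12) = (32*5)*(20/(-12)) = 160*(20*(-1/12)) = 160*(-5/3) = -800/3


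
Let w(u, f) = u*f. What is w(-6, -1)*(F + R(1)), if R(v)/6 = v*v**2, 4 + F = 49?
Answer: 306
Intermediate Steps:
F = 45 (F = -4 + 49 = 45)
w(u, f) = f*u
R(v) = 6*v**3 (R(v) = 6*(v*v**2) = 6*v**3)
w(-6, -1)*(F + R(1)) = (-1*(-6))*(45 + 6*1**3) = 6*(45 + 6*1) = 6*(45 + 6) = 6*51 = 306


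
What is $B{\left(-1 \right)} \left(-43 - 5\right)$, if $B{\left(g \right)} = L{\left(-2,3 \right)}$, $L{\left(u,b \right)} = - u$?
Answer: $-96$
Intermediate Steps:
$B{\left(g \right)} = 2$ ($B{\left(g \right)} = \left(-1\right) \left(-2\right) = 2$)
$B{\left(-1 \right)} \left(-43 - 5\right) = 2 \left(-43 - 5\right) = 2 \left(-48\right) = -96$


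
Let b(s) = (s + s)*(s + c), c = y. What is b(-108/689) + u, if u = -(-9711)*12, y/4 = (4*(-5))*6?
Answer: 55391646420/474721 ≈ 1.1668e+5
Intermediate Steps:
y = -480 (y = 4*((4*(-5))*6) = 4*(-20*6) = 4*(-120) = -480)
c = -480
u = 116532 (u = -249*(-468) = 116532)
b(s) = 2*s*(-480 + s) (b(s) = (s + s)*(s - 480) = (2*s)*(-480 + s) = 2*s*(-480 + s))
b(-108/689) + u = 2*(-108/689)*(-480 - 108/689) + 116532 = 2*(-108/689)*(-330828/689) + 116532 = 71458848/474721 + 116532 = 55391646420/474721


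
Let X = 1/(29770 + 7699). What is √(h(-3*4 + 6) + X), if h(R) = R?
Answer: I*√8423518297/37469 ≈ 2.4495*I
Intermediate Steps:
X = 1/37469 ≈ 2.6689e-5
√(h(-3*4 + 6) + X) = √((-3*4 + 6) + 1/37469) = √((-12 + 6) + 1/37469) = √(-6 + 1/37469) = √(-224813/37469) = I*√8423518297/37469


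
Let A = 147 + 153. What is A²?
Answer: 90000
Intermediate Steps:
A = 300
A² = 300² = 90000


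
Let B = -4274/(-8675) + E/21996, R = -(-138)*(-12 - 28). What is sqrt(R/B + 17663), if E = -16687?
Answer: sqrt(98943803058099170183)/50748821 ≈ 196.01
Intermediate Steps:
R = -5520 (R = -(-138)*(-40) = -6*920 = -5520)
B = -50748821/190815300 (B = -4274/(-8675) - 16687/21996 = -4274*(-1/8675) - 16687*1/21996 = 4274/8675 - 16687/21996 = -50748821/190815300 ≈ -0.26596)
sqrt(R/B + 17663) = sqrt(-5520/(-50748821/190815300) + 17663) = sqrt(-5520*(-190815300/50748821) + 17663) = sqrt(1053300456000/50748821 + 17663) = sqrt(1949676881323/50748821) = sqrt(98943803058099170183)/50748821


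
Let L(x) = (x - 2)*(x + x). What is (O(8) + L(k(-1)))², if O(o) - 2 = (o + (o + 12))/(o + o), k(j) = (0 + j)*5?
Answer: 87025/16 ≈ 5439.1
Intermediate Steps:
k(j) = 5*j (k(j) = j*5 = 5*j)
O(o) = 2 + (12 + 2*o)/(2*o) (O(o) = 2 + (o + (o + 12))/(o + o) = 2 + (o + (12 + o))/((2*o)) = 2 + (12 + 2*o)*(1/(2*o)) = 2 + (12 + 2*o)/(2*o))
L(x) = 2*x*(-2 + x) (L(x) = (-2 + x)*(2*x) = 2*x*(-2 + x))
(O(8) + L(k(-1)))² = ((3 + 6/8) + 2*(5*(-1))*(-2 + 5*(-1)))² = ((3 + 6*(⅛)) + 2*(-5)*(-2 - 5))² = ((3 + ¾) + 2*(-5)*(-7))² = (15/4 + 70)² = (295/4)² = 87025/16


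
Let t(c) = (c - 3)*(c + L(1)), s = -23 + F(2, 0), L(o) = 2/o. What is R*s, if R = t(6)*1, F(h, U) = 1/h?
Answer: -540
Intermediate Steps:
s = -45/2 (s = -23 + 1/2 = -23 + ½ = -45/2 ≈ -22.500)
t(c) = (-3 + c)*(2 + c) (t(c) = (c - 3)*(c + 2/1) = (-3 + c)*(c + 2*1) = (-3 + c)*(c + 2) = (-3 + c)*(2 + c))
R = 24 (R = (-6 + 6² - 1*6)*1 = (-6 + 36 - 6)*1 = 24*1 = 24)
R*s = 24*(-45/2) = -540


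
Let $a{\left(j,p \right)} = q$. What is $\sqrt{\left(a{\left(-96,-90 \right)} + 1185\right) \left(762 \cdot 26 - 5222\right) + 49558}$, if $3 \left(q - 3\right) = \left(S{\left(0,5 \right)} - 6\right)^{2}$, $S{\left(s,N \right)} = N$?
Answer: $\frac{2 \sqrt{39121518}}{3} \approx 4169.8$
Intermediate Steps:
$q = \frac{10}{3}$ ($q = 3 + \frac{\left(5 - 6\right)^{2}}{3} = 3 + \frac{\left(-1\right)^{2}}{3} = 3 + \frac{1}{3} \cdot 1 = 3 + \frac{1}{3} = \frac{10}{3} \approx 3.3333$)
$a{\left(j,p \right)} = \frac{10}{3}$
$\sqrt{\left(a{\left(-96,-90 \right)} + 1185\right) \left(762 \cdot 26 - 5222\right) + 49558} = \sqrt{\left(\frac{10}{3} + 1185\right) \left(762 \cdot 26 - 5222\right) + 49558} = \sqrt{\frac{3565 \left(19812 - 5222\right)}{3} + 49558} = \sqrt{\frac{3565}{3} \cdot 14590 + 49558} = \sqrt{\frac{52013350}{3} + 49558} = \sqrt{\frac{52162024}{3}} = \frac{2 \sqrt{39121518}}{3}$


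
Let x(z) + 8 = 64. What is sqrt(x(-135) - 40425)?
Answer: I*sqrt(40369) ≈ 200.92*I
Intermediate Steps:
x(z) = 56 (x(z) = -8 + 64 = 56)
sqrt(x(-135) - 40425) = sqrt(56 - 40425) = sqrt(-40369) = I*sqrt(40369)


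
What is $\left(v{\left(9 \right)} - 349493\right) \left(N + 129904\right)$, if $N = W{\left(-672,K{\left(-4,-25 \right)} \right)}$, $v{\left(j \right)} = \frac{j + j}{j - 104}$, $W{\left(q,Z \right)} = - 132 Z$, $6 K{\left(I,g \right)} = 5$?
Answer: $- \frac{4309401308282}{95} \approx -4.5362 \cdot 10^{10}$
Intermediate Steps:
$K{\left(I,g \right)} = \frac{5}{6}$ ($K{\left(I,g \right)} = \frac{1}{6} \cdot 5 = \frac{5}{6}$)
$v{\left(j \right)} = \frac{2 j}{-104 + j}$
$N = -110$ ($N = \left(-132\right) \frac{5}{6} = -110$)
$\left(v{\left(9 \right)} - 349493\right) \left(N + 129904\right) = \left(2 \cdot 9 \frac{1}{-104 + 9} - 349493\right) \left(-110 + 129904\right) = \left(2 \cdot 9 \frac{1}{-95} - 349493\right) 129794 = \left(2 \cdot 9 \left(- \frac{1}{95}\right) - 349493\right) 129794 = \left(- \frac{18}{95} - 349493\right) 129794 = \left(- \frac{33201853}{95}\right) 129794 = - \frac{4309401308282}{95}$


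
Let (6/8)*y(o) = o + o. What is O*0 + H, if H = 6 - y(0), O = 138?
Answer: 6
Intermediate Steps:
y(o) = 8*o/3 (y(o) = 4*(o + o)/3 = 4*(2*o)/3 = 8*o/3)
H = 6 (H = 6 - 8*0/3 = 6 - 1*0 = 6 + 0 = 6)
O*0 + H = 138*0 + 6 = 0 + 6 = 6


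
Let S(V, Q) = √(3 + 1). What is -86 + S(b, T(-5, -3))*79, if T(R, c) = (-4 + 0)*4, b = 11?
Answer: 72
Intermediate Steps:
T(R, c) = -16 (T(R, c) = -4*4 = -16)
S(V, Q) = 2 (S(V, Q) = √4 = 2)
-86 + S(b, T(-5, -3))*79 = -86 + 2*79 = -86 + 158 = 72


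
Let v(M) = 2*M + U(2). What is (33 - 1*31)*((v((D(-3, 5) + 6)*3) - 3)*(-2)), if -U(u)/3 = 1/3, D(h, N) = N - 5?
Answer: -128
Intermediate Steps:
D(h, N) = -5 + N
U(u) = -1 (U(u) = -3/3 = -3*⅓ = -1)
v(M) = -1 + 2*M (v(M) = 2*M - 1 = -1 + 2*M)
(33 - 1*31)*((v((D(-3, 5) + 6)*3) - 3)*(-2)) = (33 - 1*31)*(((-1 + 2*(((-5 + 5) + 6)*3)) - 3)*(-2)) = (33 - 31)*(((-1 + 2*((0 + 6)*3)) - 3)*(-2)) = 2*(((-1 + 2*(6*3)) - 3)*(-2)) = 2*(((-1 + 2*18) - 3)*(-2)) = 2*(((-1 + 36) - 3)*(-2)) = 2*((35 - 3)*(-2)) = 2*(32*(-2)) = 2*(-64) = -128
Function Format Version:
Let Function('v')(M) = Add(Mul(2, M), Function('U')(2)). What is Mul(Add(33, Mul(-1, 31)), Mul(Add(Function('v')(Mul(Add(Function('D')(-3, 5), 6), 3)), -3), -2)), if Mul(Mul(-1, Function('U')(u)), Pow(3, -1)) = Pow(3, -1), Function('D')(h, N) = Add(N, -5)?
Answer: -128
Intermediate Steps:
Function('D')(h, N) = Add(-5, N)
Function('U')(u) = -1 (Function('U')(u) = Mul(-3, Pow(3, -1)) = Mul(-3, Rational(1, 3)) = -1)
Function('v')(M) = Add(-1, Mul(2, M)) (Function('v')(M) = Add(Mul(2, M), -1) = Add(-1, Mul(2, M)))
Mul(Add(33, Mul(-1, 31)), Mul(Add(Function('v')(Mul(Add(Function('D')(-3, 5), 6), 3)), -3), -2)) = Mul(Add(33, Mul(-1, 31)), Mul(Add(Add(-1, Mul(2, Mul(Add(Add(-5, 5), 6), 3))), -3), -2)) = Mul(Add(33, -31), Mul(Add(Add(-1, Mul(2, Mul(Add(0, 6), 3))), -3), -2)) = Mul(2, Mul(Add(Add(-1, Mul(2, Mul(6, 3))), -3), -2)) = Mul(2, Mul(Add(Add(-1, Mul(2, 18)), -3), -2)) = Mul(2, Mul(Add(Add(-1, 36), -3), -2)) = Mul(2, Mul(Add(35, -3), -2)) = Mul(2, Mul(32, -2)) = Mul(2, -64) = -128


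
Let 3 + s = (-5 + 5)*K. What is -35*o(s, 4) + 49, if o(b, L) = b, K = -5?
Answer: 154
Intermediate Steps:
s = -3 (s = -3 + (-5 + 5)*(-5) = -3 + 0*(-5) = -3 + 0 = -3)
-35*o(s, 4) + 49 = -35*(-3) + 49 = 105 + 49 = 154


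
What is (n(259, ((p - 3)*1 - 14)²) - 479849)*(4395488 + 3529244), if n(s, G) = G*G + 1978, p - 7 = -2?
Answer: -3622672362820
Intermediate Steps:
p = 5 (p = 7 - 2 = 5)
n(s, G) = 1978 + G² (n(s, G) = G² + 1978 = 1978 + G²)
(n(259, ((p - 3)*1 - 14)²) - 479849)*(4395488 + 3529244) = ((1978 + (((5 - 3)*1 - 14)²)²) - 479849)*(4395488 + 3529244) = ((1978 + ((2*1 - 14)²)²) - 479849)*7924732 = ((1978 + ((2 - 14)²)²) - 479849)*7924732 = ((1978 + ((-12)²)²) - 479849)*7924732 = ((1978 + 144²) - 479849)*7924732 = ((1978 + 20736) - 479849)*7924732 = (22714 - 479849)*7924732 = -457135*7924732 = -3622672362820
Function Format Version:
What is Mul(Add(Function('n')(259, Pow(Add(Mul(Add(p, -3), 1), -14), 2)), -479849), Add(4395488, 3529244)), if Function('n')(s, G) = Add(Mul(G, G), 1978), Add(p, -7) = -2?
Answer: -3622672362820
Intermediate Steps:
p = 5 (p = Add(7, -2) = 5)
Function('n')(s, G) = Add(1978, Pow(G, 2)) (Function('n')(s, G) = Add(Pow(G, 2), 1978) = Add(1978, Pow(G, 2)))
Mul(Add(Function('n')(259, Pow(Add(Mul(Add(p, -3), 1), -14), 2)), -479849), Add(4395488, 3529244)) = Mul(Add(Add(1978, Pow(Pow(Add(Mul(Add(5, -3), 1), -14), 2), 2)), -479849), Add(4395488, 3529244)) = Mul(Add(Add(1978, Pow(Pow(Add(Mul(2, 1), -14), 2), 2)), -479849), 7924732) = Mul(Add(Add(1978, Pow(Pow(Add(2, -14), 2), 2)), -479849), 7924732) = Mul(Add(Add(1978, Pow(Pow(-12, 2), 2)), -479849), 7924732) = Mul(Add(Add(1978, Pow(144, 2)), -479849), 7924732) = Mul(Add(Add(1978, 20736), -479849), 7924732) = Mul(Add(22714, -479849), 7924732) = Mul(-457135, 7924732) = -3622672362820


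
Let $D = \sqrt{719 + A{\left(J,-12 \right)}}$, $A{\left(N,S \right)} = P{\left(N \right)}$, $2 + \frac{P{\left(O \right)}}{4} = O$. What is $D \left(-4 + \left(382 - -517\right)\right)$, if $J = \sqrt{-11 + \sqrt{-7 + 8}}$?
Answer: $895 \sqrt{711 + 4 i \sqrt{10}} \approx 23866.0 + 212.28 i$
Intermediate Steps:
$P{\left(O \right)} = -8 + 4 O$
$J = i \sqrt{10}$ ($J = \sqrt{-11 + \sqrt{1}} = \sqrt{-11 + 1} = \sqrt{-10} = i \sqrt{10} \approx 3.1623 i$)
$A{\left(N,S \right)} = -8 + 4 N$
$D = \sqrt{711 + 4 i \sqrt{10}}$ ($D = \sqrt{719 - \left(8 - 4 i \sqrt{10}\right)} = \sqrt{711 + 4 i \sqrt{10}} \approx 26.666 + 0.2372 i$)
$D \left(-4 + \left(382 - -517\right)\right) = \sqrt{711 + 4 i \sqrt{10}} \left(-4 + \left(382 - -517\right)\right) = \sqrt{711 + 4 i \sqrt{10}} \left(-4 + \left(382 + 517\right)\right) = \sqrt{711 + 4 i \sqrt{10}} \left(-4 + 899\right) = \sqrt{711 + 4 i \sqrt{10}} \cdot 895 = 895 \sqrt{711 + 4 i \sqrt{10}}$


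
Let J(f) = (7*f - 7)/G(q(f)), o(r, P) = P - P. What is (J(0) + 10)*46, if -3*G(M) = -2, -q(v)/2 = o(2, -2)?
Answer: -23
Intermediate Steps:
o(r, P) = 0
q(v) = 0 (q(v) = -2*0 = 0)
G(M) = ⅔ (G(M) = -⅓*(-2) = ⅔)
J(f) = -21/2 + 21*f/2 (J(f) = (7*f - 7)/(⅔) = (-7 + 7*f)*(3/2) = -21/2 + 21*f/2)
(J(0) + 10)*46 = ((-21/2 + (21/2)*0) + 10)*46 = ((-21/2 + 0) + 10)*46 = (-21/2 + 10)*46 = -½*46 = -23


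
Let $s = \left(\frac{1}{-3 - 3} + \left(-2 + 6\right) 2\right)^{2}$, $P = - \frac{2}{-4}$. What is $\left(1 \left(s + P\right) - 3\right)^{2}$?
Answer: $\frac{4490161}{1296} \approx 3464.6$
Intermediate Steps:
$P = \frac{1}{2}$ ($P = \left(-2\right) \left(- \frac{1}{4}\right) = \frac{1}{2} \approx 0.5$)
$s = \frac{2209}{36}$ ($s = \left(\frac{1}{-6} + 4 \cdot 2\right)^{2} = \left(- \frac{1}{6} + 8\right)^{2} = \left(\frac{47}{6}\right)^{2} = \frac{2209}{36} \approx 61.361$)
$\left(1 \left(s + P\right) - 3\right)^{2} = \left(1 \left(\frac{2209}{36} + \frac{1}{2}\right) - 3\right)^{2} = \left(1 \cdot \frac{2227}{36} - 3\right)^{2} = \left(\frac{2227}{36} - 3\right)^{2} = \left(\frac{2119}{36}\right)^{2} = \frac{4490161}{1296}$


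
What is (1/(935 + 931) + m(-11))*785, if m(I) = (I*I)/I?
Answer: -16112125/1866 ≈ -8634.6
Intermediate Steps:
m(I) = I (m(I) = I²/I = I)
(1/(935 + 931) + m(-11))*785 = (1/(935 + 931) - 11)*785 = (1/1866 - 11)*785 = -20525/1866*785 = -16112125/1866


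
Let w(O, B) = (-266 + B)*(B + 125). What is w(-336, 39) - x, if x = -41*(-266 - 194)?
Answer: -56088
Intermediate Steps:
w(O, B) = (-266 + B)*(125 + B)
x = 18860 (x = -41*(-460) = 18860)
w(-336, 39) - x = (-33250 + 39² - 141*39) - 1*18860 = (-33250 + 1521 - 5499) - 18860 = -37228 - 18860 = -56088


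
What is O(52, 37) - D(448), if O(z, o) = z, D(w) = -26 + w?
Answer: -370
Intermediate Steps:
O(52, 37) - D(448) = 52 - (-26 + 448) = 52 - 1*422 = 52 - 422 = -370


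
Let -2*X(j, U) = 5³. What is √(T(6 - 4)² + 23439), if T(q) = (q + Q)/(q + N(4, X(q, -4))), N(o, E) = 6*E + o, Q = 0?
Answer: √3191477683/369 ≈ 153.10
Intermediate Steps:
X(j, U) = -125/2 (X(j, U) = -½*5³ = -½*125 = -125/2)
N(o, E) = o + 6*E
T(q) = q/(-371 + q) (T(q) = (q + 0)/(q + (4 + 6*(-125/2))) = q/(q + (4 - 375)) = q/(q - 371) = q/(-371 + q))
√(T(6 - 4)² + 23439) = √(((6 - 4)/(-371 + (6 - 4)))² + 23439) = √((2/(-371 + 2))² + 23439) = √((2/(-369))² + 23439) = √((2*(-1/369))² + 23439) = √((-2/369)² + 23439) = √(4/136161 + 23439) = √(3191477683/136161) = √3191477683/369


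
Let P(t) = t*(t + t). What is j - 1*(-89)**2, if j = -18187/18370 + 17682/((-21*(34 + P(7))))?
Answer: -218466203/27555 ≈ -7928.4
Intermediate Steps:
P(t) = 2*t**2 (P(t) = t*(2*t) = 2*t**2)
j = -203048/27555 (j = -18187/18370 + 17682/((-21*(34 + 2*7**2))) = -18187*1/18370 + 17682/((-21*(34 + 2*49))) = -18187/18370 + 17682/((-21*(34 + 98))) = -18187/18370 + 17682/((-21*132)) = -18187/18370 + 17682/(-2772) = -18187/18370 + 17682*(-1/2772) = -18187/18370 - 421/66 = -203048/27555 ≈ -7.3688)
j - 1*(-89)**2 = -203048/27555 - 1*(-89)**2 = -203048/27555 - 1*7921 = -203048/27555 - 7921 = -218466203/27555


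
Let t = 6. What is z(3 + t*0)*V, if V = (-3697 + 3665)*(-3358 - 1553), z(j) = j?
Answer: 471456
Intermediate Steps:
V = 157152 (V = -32*(-4911) = 157152)
z(3 + t*0)*V = (3 + 6*0)*157152 = (3 + 0)*157152 = 3*157152 = 471456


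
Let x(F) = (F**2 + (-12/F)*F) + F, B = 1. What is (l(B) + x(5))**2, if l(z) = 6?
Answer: 576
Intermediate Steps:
x(F) = -12 + F + F**2 (x(F) = (F**2 - 12) + F = (-12 + F**2) + F = -12 + F + F**2)
(l(B) + x(5))**2 = (6 + (-12 + 5 + 5**2))**2 = (6 + (-12 + 5 + 25))**2 = (6 + 18)**2 = 24**2 = 576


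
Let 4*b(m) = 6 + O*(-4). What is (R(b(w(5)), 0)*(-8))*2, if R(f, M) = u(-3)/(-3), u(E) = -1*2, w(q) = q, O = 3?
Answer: -32/3 ≈ -10.667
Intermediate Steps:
b(m) = -3/2 (b(m) = (6 + 3*(-4))/4 = (6 - 12)/4 = (¼)*(-6) = -3/2)
u(E) = -2
R(f, M) = ⅔ (R(f, M) = -2/(-3) = -2*(-⅓) = ⅔)
(R(b(w(5)), 0)*(-8))*2 = ((⅔)*(-8))*2 = -16/3*2 = -32/3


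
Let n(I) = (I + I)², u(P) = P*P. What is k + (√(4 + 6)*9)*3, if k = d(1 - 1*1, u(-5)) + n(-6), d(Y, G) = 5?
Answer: 149 + 27*√10 ≈ 234.38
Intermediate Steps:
u(P) = P²
n(I) = 4*I² (n(I) = (2*I)² = 4*I²)
k = 149 (k = 5 + 4*(-6)² = 5 + 4*36 = 5 + 144 = 149)
k + (√(4 + 6)*9)*3 = 149 + (√(4 + 6)*9)*3 = 149 + (√10*9)*3 = 149 + (9*√10)*3 = 149 + 27*√10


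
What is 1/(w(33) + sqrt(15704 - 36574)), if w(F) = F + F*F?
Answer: 561/639877 - I*sqrt(20870)/1279754 ≈ 0.00087673 - 0.00011288*I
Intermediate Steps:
w(F) = F + F**2
1/(w(33) + sqrt(15704 - 36574)) = 1/(33*(1 + 33) + sqrt(15704 - 36574)) = 1/(33*34 + sqrt(-20870)) = 1/(1122 + I*sqrt(20870))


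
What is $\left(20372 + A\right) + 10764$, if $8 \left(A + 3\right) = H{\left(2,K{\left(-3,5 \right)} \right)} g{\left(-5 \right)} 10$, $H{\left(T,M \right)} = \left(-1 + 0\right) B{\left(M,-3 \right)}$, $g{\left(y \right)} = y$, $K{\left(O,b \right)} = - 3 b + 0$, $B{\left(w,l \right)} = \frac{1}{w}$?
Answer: $\frac{373591}{12} \approx 31133.0$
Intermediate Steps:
$K{\left(O,b \right)} = - 3 b$
$H{\left(T,M \right)} = - \frac{1}{M}$ ($H{\left(T,M \right)} = \frac{-1 + 0}{M} = - \frac{1}{M}$)
$A = - \frac{41}{12}$ ($A = -3 + \frac{- \frac{1}{\left(-3\right) 5} \left(-5\right) 10}{8} = -3 + \frac{- \frac{1}{-15} \left(-5\right) 10}{8} = -3 + \frac{\left(-1\right) \left(- \frac{1}{15}\right) \left(-5\right) 10}{8} = -3 + \frac{\frac{1}{15} \left(-5\right) 10}{8} = -3 + \frac{\left(- \frac{1}{3}\right) 10}{8} = -3 + \frac{1}{8} \left(- \frac{10}{3}\right) = -3 - \frac{5}{12} = - \frac{41}{12} \approx -3.4167$)
$\left(20372 + A\right) + 10764 = \left(20372 - \frac{41}{12}\right) + 10764 = \frac{244423}{12} + 10764 = \frac{373591}{12}$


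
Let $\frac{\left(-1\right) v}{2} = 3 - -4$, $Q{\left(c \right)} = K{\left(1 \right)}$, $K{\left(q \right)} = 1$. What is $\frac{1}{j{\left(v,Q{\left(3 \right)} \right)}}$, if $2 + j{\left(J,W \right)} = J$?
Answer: $- \frac{1}{16} \approx -0.0625$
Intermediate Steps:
$Q{\left(c \right)} = 1$
$v = -14$ ($v = - 2 \left(3 - -4\right) = - 2 \left(3 + 4\right) = \left(-2\right) 7 = -14$)
$j{\left(J,W \right)} = -2 + J$
$\frac{1}{j{\left(v,Q{\left(3 \right)} \right)}} = \frac{1}{-2 - 14} = \frac{1}{-16} = - \frac{1}{16}$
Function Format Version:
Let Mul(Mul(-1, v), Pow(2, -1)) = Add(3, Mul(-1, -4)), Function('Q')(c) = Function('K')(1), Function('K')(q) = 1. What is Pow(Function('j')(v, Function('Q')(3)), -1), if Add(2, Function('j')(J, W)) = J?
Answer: Rational(-1, 16) ≈ -0.062500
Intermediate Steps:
Function('Q')(c) = 1
v = -14 (v = Mul(-2, Add(3, Mul(-1, -4))) = Mul(-2, Add(3, 4)) = Mul(-2, 7) = -14)
Function('j')(J, W) = Add(-2, J)
Pow(Function('j')(v, Function('Q')(3)), -1) = Pow(Add(-2, -14), -1) = Pow(-16, -1) = Rational(-1, 16)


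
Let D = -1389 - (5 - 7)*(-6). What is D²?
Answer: 1962801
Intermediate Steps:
D = -1401 (D = -1389 - (-2)*(-6) = -1389 - 1*12 = -1389 - 12 = -1401)
D² = (-1401)² = 1962801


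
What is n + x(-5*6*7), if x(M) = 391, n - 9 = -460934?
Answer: -460534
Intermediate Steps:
n = -460925 (n = 9 - 460934 = -460925)
n + x(-5*6*7) = -460925 + 391 = -460534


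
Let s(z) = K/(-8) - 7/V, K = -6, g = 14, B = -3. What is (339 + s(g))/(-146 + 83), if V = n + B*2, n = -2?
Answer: -2725/504 ≈ -5.4067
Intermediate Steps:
V = -8 (V = -2 - 3*2 = -2 - 6 = -8)
s(z) = 13/8 (s(z) = -6/(-8) - 7/(-8) = -6*(-⅛) - 7*(-⅛) = ¾ + 7/8 = 13/8)
(339 + s(g))/(-146 + 83) = (339 + 13/8)/(-146 + 83) = (2725/8)/(-63) = (2725/8)*(-1/63) = -2725/504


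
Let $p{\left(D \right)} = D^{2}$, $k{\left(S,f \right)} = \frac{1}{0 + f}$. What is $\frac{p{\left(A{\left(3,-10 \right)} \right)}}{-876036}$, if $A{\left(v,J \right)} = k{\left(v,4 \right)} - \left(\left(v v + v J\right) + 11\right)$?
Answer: $- \frac{1681}{14016576} \approx -0.00011993$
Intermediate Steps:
$k{\left(S,f \right)} = \frac{1}{f}$
$A{\left(v,J \right)} = - \frac{43}{4} - v^{2} - J v$ ($A{\left(v,J \right)} = \frac{1}{4} - \left(\left(v v + v J\right) + 11\right) = \frac{1}{4} - \left(\left(v^{2} + J v\right) + 11\right) = \frac{1}{4} - \left(11 + v^{2} + J v\right) = - \frac{43}{4} - v^{2} - J v$)
$\frac{p{\left(A{\left(3,-10 \right)} \right)}}{-876036} = \frac{\left(- \frac{43}{4} - 3^{2} - \left(-10\right) 3\right)^{2}}{-876036} = \left(- \frac{43}{4} - 9 + 30\right)^{2} \left(- \frac{1}{876036}\right) = \left(\frac{41}{4}\right)^{2} \left(- \frac{1}{876036}\right) = \frac{1681}{16} \left(- \frac{1}{876036}\right) = - \frac{1681}{14016576}$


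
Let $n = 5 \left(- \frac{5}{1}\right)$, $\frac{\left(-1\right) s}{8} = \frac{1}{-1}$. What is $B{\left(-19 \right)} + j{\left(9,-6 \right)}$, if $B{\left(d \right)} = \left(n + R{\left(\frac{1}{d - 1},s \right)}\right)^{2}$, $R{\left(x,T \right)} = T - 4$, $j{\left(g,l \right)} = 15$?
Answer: $456$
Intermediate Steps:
$s = 8$ ($s = - \frac{8}{-1} = \left(-8\right) \left(-1\right) = 8$)
$R{\left(x,T \right)} = -4 + T$
$n = -25$ ($n = 5 \left(\left(-5\right) 1\right) = 5 \left(-5\right) = -25$)
$B{\left(d \right)} = 441$ ($B{\left(d \right)} = \left(-25 + \left(-4 + 8\right)\right)^{2} = \left(-25 + 4\right)^{2} = \left(-21\right)^{2} = 441$)
$B{\left(-19 \right)} + j{\left(9,-6 \right)} = 441 + 15 = 456$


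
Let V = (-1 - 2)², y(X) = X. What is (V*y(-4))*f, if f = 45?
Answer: -1620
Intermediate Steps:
V = 9 (V = (-3)² = 9)
(V*y(-4))*f = (9*(-4))*45 = -36*45 = -1620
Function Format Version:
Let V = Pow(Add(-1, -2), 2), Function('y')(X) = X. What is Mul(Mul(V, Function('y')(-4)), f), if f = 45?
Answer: -1620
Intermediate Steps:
V = 9 (V = Pow(-3, 2) = 9)
Mul(Mul(V, Function('y')(-4)), f) = Mul(Mul(9, -4), 45) = Mul(-36, 45) = -1620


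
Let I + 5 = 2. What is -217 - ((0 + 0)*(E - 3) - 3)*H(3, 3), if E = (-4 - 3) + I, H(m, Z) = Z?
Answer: -208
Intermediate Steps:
I = -3 (I = -5 + 2 = -3)
E = -10 (E = (-4 - 3) - 3 = -7 - 3 = -10)
-217 - ((0 + 0)*(E - 3) - 3)*H(3, 3) = -217 - ((0 + 0)*(-10 - 3) - 3)*3 = -217 - (0*(-13) - 3)*3 = -217 - (0 - 3)*3 = -217 - (-3)*3 = -217 - 1*(-9) = -217 + 9 = -208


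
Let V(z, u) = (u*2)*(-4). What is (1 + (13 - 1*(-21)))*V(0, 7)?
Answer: -1960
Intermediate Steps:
V(z, u) = -8*u (V(z, u) = (2*u)*(-4) = -8*u)
(1 + (13 - 1*(-21)))*V(0, 7) = (1 + (13 - 1*(-21)))*(-8*7) = (1 + (13 + 21))*(-56) = (1 + 34)*(-56) = 35*(-56) = -1960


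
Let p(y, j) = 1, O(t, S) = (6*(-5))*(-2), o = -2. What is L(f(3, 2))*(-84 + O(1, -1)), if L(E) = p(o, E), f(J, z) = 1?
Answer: -24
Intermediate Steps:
O(t, S) = 60 (O(t, S) = -30*(-2) = 60)
L(E) = 1
L(f(3, 2))*(-84 + O(1, -1)) = 1*(-84 + 60) = 1*(-24) = -24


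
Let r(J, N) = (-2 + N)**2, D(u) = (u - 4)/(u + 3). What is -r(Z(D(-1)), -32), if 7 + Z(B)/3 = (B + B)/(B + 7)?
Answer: -1156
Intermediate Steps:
D(u) = (-4 + u)/(3 + u)
Z(B) = -21 + 6*B/(7 + B) (Z(B) = -21 + 3*((B + B)/(B + 7)) = -21 + 3*((2*B)/(7 + B)) = -21 + 3*(2*B/(7 + B)) = -21 + 6*B/(7 + B))
-r(Z(D(-1)), -32) = -(-2 - 32)**2 = -1*(-34)**2 = -1*1156 = -1156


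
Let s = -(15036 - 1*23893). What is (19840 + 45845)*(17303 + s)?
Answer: 1718319600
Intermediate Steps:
s = 8857 (s = -(15036 - 23893) = -1*(-8857) = 8857)
(19840 + 45845)*(17303 + s) = (19840 + 45845)*(17303 + 8857) = 65685*26160 = 1718319600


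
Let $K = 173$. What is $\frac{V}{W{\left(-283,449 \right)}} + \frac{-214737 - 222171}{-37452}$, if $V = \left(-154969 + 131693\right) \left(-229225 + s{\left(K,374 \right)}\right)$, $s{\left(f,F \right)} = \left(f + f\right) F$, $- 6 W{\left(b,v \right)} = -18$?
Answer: $\frac{7251436362343}{9363} \approx 7.7448 \cdot 10^{8}$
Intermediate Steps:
$W{\left(b,v \right)} = 3$ ($W{\left(b,v \right)} = \left(- \frac{1}{6}\right) \left(-18\right) = 3$)
$s{\left(f,F \right)} = 2 F f$ ($s{\left(f,F \right)} = 2 f F = 2 F f$)
$V = 2323433596$ ($V = \left(-154969 + 131693\right) \left(-229225 + 2 \cdot 374 \cdot 173\right) = - 23276 \left(-229225 + 129404\right) = \left(-23276\right) \left(-99821\right) = 2323433596$)
$\frac{V}{W{\left(-283,449 \right)}} + \frac{-214737 - 222171}{-37452} = \frac{2323433596}{3} + \frac{-214737 - 222171}{-37452} = 2323433596 \cdot \frac{1}{3} - - \frac{36409}{3121} = \frac{2323433596}{3} + \frac{36409}{3121} = \frac{7251436362343}{9363}$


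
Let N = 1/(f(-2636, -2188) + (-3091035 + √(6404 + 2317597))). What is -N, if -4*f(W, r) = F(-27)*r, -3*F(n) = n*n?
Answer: 1074652/3464629988645 + √2324001/10393889965935 ≈ 3.1032e-7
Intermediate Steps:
F(n) = -n²/3 (F(n) = -n*n/3 = -n²/3)
f(W, r) = 243*r/4 (f(W, r) = -(-⅓*(-27)²)*r/4 = -(-⅓*729)*r/4 = -(-243)*r/4 = 243*r/4)
N = 1/(-3223956 + √2324001) (N = 1/((243/4)*(-2188) + (-3091035 + √(6404 + 2317597))) = 1/(-132921 + (-3091035 + √2324001)) = 1/(-3223956 + √2324001) ≈ -3.1032e-7)
-N = -(-1074652/3464629988645 - √2324001/10393889965935) = 1074652/3464629988645 + √2324001/10393889965935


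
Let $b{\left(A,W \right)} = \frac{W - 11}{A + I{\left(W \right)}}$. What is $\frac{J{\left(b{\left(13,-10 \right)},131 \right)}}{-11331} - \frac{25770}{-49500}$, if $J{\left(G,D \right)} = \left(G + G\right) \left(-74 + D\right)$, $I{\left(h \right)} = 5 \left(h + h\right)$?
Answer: $\frac{31216649}{60243150} \approx 0.51818$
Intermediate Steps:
$I{\left(h \right)} = 10 h$ ($I{\left(h \right)} = 5 \cdot 2 h = 10 h$)
$b{\left(A,W \right)} = \frac{-11 + W}{A + 10 W}$ ($b{\left(A,W \right)} = \frac{W - 11}{A + 10 W} = \frac{-11 + W}{A + 10 W}$)
$J{\left(G,D \right)} = 2 G \left(-74 + D\right)$
$\frac{J{\left(b{\left(13,-10 \right)},131 \right)}}{-11331} - \frac{25770}{-49500} = \frac{2 \frac{-11 - 10}{13 + 10 \left(-10\right)} \left(-74 + 131\right)}{-11331} - \frac{25770}{-49500} = 2 \frac{1}{13 - 100} \left(-21\right) 57 \left(- \frac{1}{11331}\right) - - \frac{859}{1650} = 2 \frac{1}{-87} \left(-21\right) 57 \left(- \frac{1}{11331}\right) + \frac{859}{1650} = 2 \left(\left(- \frac{1}{87}\right) \left(-21\right)\right) 57 \left(- \frac{1}{11331}\right) + \frac{859}{1650} = 2 \cdot \frac{7}{29} \cdot 57 \left(- \frac{1}{11331}\right) + \frac{859}{1650} = \frac{798}{29} \left(- \frac{1}{11331}\right) + \frac{859}{1650} = - \frac{266}{109533} + \frac{859}{1650} = \frac{31216649}{60243150}$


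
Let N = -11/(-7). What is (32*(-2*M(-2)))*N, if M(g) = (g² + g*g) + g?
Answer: -4224/7 ≈ -603.43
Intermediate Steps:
M(g) = g + 2*g² (M(g) = (g² + g²) + g = 2*g² + g = g + 2*g²)
N = 11/7 (N = -11*(-⅐) = 11/7 ≈ 1.5714)
(32*(-2*M(-2)))*N = (32*(-(-4)*(1 + 2*(-2))))*(11/7) = (32*(-(-4)*(1 - 4)))*(11/7) = (32*(-(-4)*(-3)))*(11/7) = (32*(-2*6))*(11/7) = (32*(-12))*(11/7) = -384*11/7 = -4224/7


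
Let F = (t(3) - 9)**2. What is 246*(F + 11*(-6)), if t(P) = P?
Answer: -7380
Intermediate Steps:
F = 36 (F = (3 - 9)**2 = (-6)**2 = 36)
246*(F + 11*(-6)) = 246*(36 + 11*(-6)) = 246*(36 - 66) = 246*(-30) = -7380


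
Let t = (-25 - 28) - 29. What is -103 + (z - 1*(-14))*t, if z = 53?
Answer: -5597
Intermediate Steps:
t = -82 (t = -53 - 29 = -82)
-103 + (z - 1*(-14))*t = -103 + (53 - 1*(-14))*(-82) = -103 + (53 + 14)*(-82) = -103 + 67*(-82) = -103 - 5494 = -5597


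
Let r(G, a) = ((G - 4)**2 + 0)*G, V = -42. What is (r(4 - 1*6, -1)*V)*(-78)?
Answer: -235872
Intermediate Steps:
r(G, a) = G*(-4 + G)**2 (r(G, a) = ((-4 + G)**2 + 0)*G = (-4 + G)**2*G = G*(-4 + G)**2)
(r(4 - 1*6, -1)*V)*(-78) = (((4 - 1*6)*(-4 + (4 - 1*6))**2)*(-42))*(-78) = (((4 - 6)*(-4 + (4 - 6))**2)*(-42))*(-78) = (-2*(-4 - 2)**2*(-42))*(-78) = (-2*(-6)**2*(-42))*(-78) = (-2*36*(-42))*(-78) = -72*(-42)*(-78) = 3024*(-78) = -235872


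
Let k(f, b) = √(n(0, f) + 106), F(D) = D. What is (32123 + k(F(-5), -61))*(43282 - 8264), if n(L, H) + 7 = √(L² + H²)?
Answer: 1124883214 + 70036*√26 ≈ 1.1252e+9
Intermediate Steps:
n(L, H) = -7 + √(H² + L²) (n(L, H) = -7 + √(L² + H²) = -7 + √(H² + L²))
k(f, b) = √(99 + √(f²)) (k(f, b) = √((-7 + √(f² + 0²)) + 106) = √((-7 + √(f² + 0)) + 106) = √((-7 + √(f²)) + 106) = √(99 + √(f²)))
(32123 + k(F(-5), -61))*(43282 - 8264) = (32123 + √(99 + √((-5)²)))*(43282 - 8264) = (32123 + √(99 + √25))*35018 = (32123 + √(99 + 5))*35018 = (32123 + √104)*35018 = (32123 + 2*√26)*35018 = 1124883214 + 70036*√26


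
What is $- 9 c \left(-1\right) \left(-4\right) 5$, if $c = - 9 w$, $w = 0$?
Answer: $0$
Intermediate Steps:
$c = 0$ ($c = \left(-9\right) 0 = 0$)
$- 9 c \left(-1\right) \left(-4\right) 5 = \left(-9\right) 0 \left(-1\right) \left(-4\right) 5 = 0 \cdot 4 \cdot 5 = 0 \cdot 20 = 0$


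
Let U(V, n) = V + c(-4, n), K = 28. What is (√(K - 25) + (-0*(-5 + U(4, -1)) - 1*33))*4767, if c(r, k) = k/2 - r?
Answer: -157311 + 4767*√3 ≈ -1.4905e+5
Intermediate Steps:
c(r, k) = k/2 - r (c(r, k) = k*(½) - r = k/2 - r)
U(V, n) = 4 + V + n/2 (U(V, n) = V + (n/2 - 1*(-4)) = V + (n/2 + 4) = V + (4 + n/2) = 4 + V + n/2)
(√(K - 25) + (-0*(-5 + U(4, -1)) - 1*33))*4767 = (√(28 - 25) + (-0*(-5 + (4 + 4 + (½)*(-1))) - 1*33))*4767 = (√3 + (-0*(-5 + (4 + 4 - ½)) - 33))*4767 = (√3 + (-0*(-5 + 15/2) - 33))*4767 = (√3 + (-0*5/2 - 33))*4767 = (√3 + (-1*0 - 33))*4767 = (√3 + (0 - 33))*4767 = (√3 - 33)*4767 = (-33 + √3)*4767 = -157311 + 4767*√3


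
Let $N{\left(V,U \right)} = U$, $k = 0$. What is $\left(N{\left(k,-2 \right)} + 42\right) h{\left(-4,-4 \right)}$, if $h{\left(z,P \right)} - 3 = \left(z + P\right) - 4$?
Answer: $-360$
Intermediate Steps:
$h{\left(z,P \right)} = -1 + P + z$ ($h{\left(z,P \right)} = 3 - \left(4 - P - z\right) = 3 + \left(-4 + P + z\right) = -1 + P + z$)
$\left(N{\left(k,-2 \right)} + 42\right) h{\left(-4,-4 \right)} = \left(-2 + 42\right) \left(-1 - 4 - 4\right) = 40 \left(-9\right) = -360$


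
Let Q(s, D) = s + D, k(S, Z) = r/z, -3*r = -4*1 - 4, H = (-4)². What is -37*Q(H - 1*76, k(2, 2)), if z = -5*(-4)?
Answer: 33226/15 ≈ 2215.1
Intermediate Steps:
H = 16
z = 20
r = 8/3 (r = -(-4*1 - 4)/3 = -(-4 - 4)/3 = -⅓*(-8) = 8/3 ≈ 2.6667)
k(S, Z) = 2/15 (k(S, Z) = (8/3)/20 = (8/3)*(1/20) = 2/15)
Q(s, D) = D + s
-37*Q(H - 1*76, k(2, 2)) = -37*(2/15 + (16 - 1*76)) = -37*(2/15 + (16 - 76)) = -37*(2/15 - 60) = -37*(-898/15) = 33226/15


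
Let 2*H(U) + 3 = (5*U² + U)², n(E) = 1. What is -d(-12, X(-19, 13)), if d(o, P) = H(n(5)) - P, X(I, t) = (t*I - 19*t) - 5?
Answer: -1031/2 ≈ -515.50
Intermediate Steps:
H(U) = -3/2 + (U + 5*U²)²/2 (H(U) = -3/2 + (5*U² + U)²/2 = -3/2 + (U + 5*U²)²/2)
X(I, t) = -5 - 19*t + I*t (X(I, t) = (I*t - 19*t) - 5 = (-19*t + I*t) - 5 = -5 - 19*t + I*t)
d(o, P) = 33/2 - P (d(o, P) = (-3/2 + (½)*1²*(1 + 5*1)²) - P = (-3/2 + (½)*1*(1 + 5)²) - P = (-3/2 + (½)*1*6²) - P = (-3/2 + (½)*1*36) - P = (-3/2 + 18) - P = 33/2 - P)
-d(-12, X(-19, 13)) = -(33/2 - (-5 - 19*13 - 19*13)) = -(33/2 - (-5 - 247 - 247)) = -(33/2 - 1*(-499)) = -(33/2 + 499) = -1*1031/2 = -1031/2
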